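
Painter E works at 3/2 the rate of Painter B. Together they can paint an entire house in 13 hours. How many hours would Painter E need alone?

Let Painter B's rate be r; then Painter E's rate is (3/2)r, so together (3/2 + 1)r = (5/2)r = 1/13.
Thus r = 2/65 per hour.
Painter B alone: 65/2 hours; Painter E alone: 65/3 hours.

65/3 hours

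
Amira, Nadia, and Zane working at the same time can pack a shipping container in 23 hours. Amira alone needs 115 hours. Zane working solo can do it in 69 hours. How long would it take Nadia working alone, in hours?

Combined rate is 1/23 per hour.
Known contribution: 1/115 + 1/69 = (3 + 5)/345 = 8/345 per hour.
So Nadia's rate is 1/23 − 8/345 = 7/345, meaning 345/7 hours alone.

345/7 hours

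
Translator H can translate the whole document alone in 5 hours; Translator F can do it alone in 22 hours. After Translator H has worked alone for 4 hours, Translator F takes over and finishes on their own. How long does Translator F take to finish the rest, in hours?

In 4 hours Translator H does 4/5 of the job, leaving 1/5.
Translator F works at 1/22 per hour, so finishing takes 1/5 ÷ 1/22 = 22/5 hours.

22/5 hours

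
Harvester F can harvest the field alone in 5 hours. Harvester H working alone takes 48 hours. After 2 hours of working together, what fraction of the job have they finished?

53/120

Combined rate: 1/5 + 1/48 = (48 + 5)/240 = 53/240 per hour.
In 2 hours they complete 2·53/240 = 53/120 of the job.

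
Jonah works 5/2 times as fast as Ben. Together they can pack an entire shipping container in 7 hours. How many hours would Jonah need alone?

49/5 hours

Let Ben's rate be r; then Jonah's rate is (5/2)r, so together (5/2 + 1)r = (7/2)r = 1/7.
Thus r = 2/49 per hour.
Ben alone: 49/2 hours; Jonah alone: 49/5 hours.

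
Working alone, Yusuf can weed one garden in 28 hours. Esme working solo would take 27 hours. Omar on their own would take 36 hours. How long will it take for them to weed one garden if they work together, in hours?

189/19 hours

Combined rate: 1/28 + 1/27 + 1/36 = (27 + 28 + 21)/756 = 76/756 = 19/189 per hour.
Time = 1 ÷ (19/189) = 189/19 hours.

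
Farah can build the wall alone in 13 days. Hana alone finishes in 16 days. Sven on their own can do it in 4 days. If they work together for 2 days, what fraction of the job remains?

23/104

Combined rate: 1/13 + 1/16 + 1/4 = (16 + 13 + 52)/208 = 81/208 per day.
In 2 days they complete 2·81/208 = 81/104 of the job.
So 23/104 remains.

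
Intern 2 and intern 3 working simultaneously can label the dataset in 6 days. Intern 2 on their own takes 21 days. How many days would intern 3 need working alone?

42/5 days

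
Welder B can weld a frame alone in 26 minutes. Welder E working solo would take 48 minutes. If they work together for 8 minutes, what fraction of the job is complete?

37/78

Combined rate: 1/26 + 1/48 = (24 + 13)/624 = 37/624 per minute.
In 8 minutes they complete 8·37/624 = 37/78 of the job.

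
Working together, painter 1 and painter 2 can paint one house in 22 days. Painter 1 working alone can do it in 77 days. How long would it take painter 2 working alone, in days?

154/5 days

Combined rate is 1/22 per day.
Known contribution: 1/77 per day.
So painter 2's rate is 1/22 − 1/77 = 5/154, meaning 154/5 days alone.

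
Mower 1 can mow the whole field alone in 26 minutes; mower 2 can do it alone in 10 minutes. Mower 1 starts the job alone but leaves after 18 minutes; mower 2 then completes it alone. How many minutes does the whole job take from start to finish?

In 18 minutes mower 1 does 18/26 = 9/13 of the job, leaving 4/13.
Mower 2 works at 1/10 per minute, so finishing takes 4/13 ÷ 1/10 = 40/13 minutes.
Total time = 18 + 40/13 = 274/13 minutes.

274/13 minutes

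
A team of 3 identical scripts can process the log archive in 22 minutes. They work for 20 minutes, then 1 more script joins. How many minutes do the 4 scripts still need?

One script does 1/66 of the job per minute.
After 20 minutes with 3 scripts, 10/11 is done (1/11 left).
With 4 scripts the rate is 4/66 = 2/33, so the rest takes 1/11 ÷ 2/33 = 3/2 minutes.

3/2 minutes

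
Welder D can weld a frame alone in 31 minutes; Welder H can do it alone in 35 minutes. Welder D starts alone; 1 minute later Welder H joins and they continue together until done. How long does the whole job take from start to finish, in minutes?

In 1 minute Welder D does 1/31 of the job, leaving 30/31.
Welder D and Welder H together work at 66/1085 per minute, so finishing takes 30/31 ÷ 66/1085 = 175/11 minutes.
Total time = 1 + 175/11 = 186/11 minutes.

186/11 minutes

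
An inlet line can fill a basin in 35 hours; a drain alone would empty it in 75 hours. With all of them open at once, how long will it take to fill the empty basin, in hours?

Net rate = 1/35 − 1/75 = (15 − 7)/525 = 8/525 per hour.
Filling time = 1 ÷ (8/525) = 525/8 hours.

525/8 hours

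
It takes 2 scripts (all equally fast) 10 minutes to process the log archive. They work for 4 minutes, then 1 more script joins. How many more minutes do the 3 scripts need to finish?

One script does 1/20 of the job per minute.
After 4 minutes with 2 scripts, 2/5 is done (3/5 left).
With 3 scripts the rate is 3/20, so the rest takes 3/5 ÷ 3/20 = 4 minutes.

4 minutes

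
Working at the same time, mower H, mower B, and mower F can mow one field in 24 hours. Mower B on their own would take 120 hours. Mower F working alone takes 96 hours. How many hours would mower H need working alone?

480/11 hours

Combined rate is 1/24 per hour.
Known contribution: 1/120 + 1/96 = (4 + 5)/480 = 9/480 = 3/160 per hour.
So mower H's rate is 1/24 − 3/160 = 11/480, meaning 480/11 hours alone.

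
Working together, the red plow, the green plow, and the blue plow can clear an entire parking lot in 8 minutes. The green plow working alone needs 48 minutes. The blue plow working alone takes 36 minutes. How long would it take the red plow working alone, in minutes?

144/11 minutes

Combined rate is 1/8 per minute.
Known contribution: 1/48 + 1/36 = (3 + 4)/144 = 7/144 per minute.
So the red plow's rate is 1/8 − 7/144 = 11/144, meaning 144/11 minutes alone.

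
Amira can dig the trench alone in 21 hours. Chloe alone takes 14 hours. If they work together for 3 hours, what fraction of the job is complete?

Combined rate: 1/21 + 1/14 = (2 + 3)/42 = 5/42 per hour.
In 3 hours they complete 3·5/42 = 5/14 of the job.

5/14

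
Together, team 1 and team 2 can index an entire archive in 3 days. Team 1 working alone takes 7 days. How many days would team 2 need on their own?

Combined rate is 1/3 per day.
Known contribution: 1/7 per day.
So team 2's rate is 1/3 − 1/7 = 4/21, meaning 21/4 days alone.

21/4 days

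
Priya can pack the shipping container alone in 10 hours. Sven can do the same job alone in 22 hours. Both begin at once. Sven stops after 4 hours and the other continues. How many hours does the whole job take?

90/11 hours

In the first 4 hours the combined rate is 8/55, so 32/55 of the job is done, leaving 23/55.
After Sven leaves the rate is 1/10 per hour; the remaining 23/55 takes 46/11 hours.
Total = 4 + 46/11 = 90/11 hours.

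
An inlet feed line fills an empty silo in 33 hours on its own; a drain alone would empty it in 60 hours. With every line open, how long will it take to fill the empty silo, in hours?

Net rate = 1/33 − 1/60 = (20 − 11)/660 = 9/660 = 3/220 per hour.
Filling time = 1 ÷ (3/220) = 220/3 hours.

220/3 hours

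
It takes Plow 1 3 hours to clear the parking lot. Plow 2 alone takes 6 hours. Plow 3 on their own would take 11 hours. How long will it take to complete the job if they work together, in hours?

22/13 hours

Combined rate: 1/3 + 1/6 + 1/11 = (22 + 11 + 6)/66 = 39/66 = 13/22 per hour.
Time = 1 ÷ (13/22) = 22/13 hours.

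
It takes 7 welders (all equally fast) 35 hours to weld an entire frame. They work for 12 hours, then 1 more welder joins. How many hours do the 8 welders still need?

161/8 hours

One welder does 1/245 of the job per hour.
After 12 hours with 7 welders, 12/35 is done (23/35 left).
With 8 welders the rate is 8/245, so the rest takes 23/35 ÷ 8/245 = 161/8 hours.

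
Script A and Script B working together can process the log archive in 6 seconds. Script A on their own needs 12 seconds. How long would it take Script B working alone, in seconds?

12 seconds

Combined rate is 1/6 per second.
Known contribution: 1/12 per second.
So Script B's rate is 1/6 − 1/12 = 1/12, meaning 12 seconds alone.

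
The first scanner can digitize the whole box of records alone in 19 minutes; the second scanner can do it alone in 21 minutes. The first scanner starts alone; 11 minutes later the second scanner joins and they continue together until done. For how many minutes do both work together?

In 11 minutes the first scanner does 11/19 of the job, leaving 8/19.
The first scanner and the second scanner together work at 40/399 per minute, so finishing takes 8/19 ÷ 40/399 = 21/5 minutes.

21/5 minutes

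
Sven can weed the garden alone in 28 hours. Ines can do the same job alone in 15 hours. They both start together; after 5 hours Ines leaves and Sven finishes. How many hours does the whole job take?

56/3 hours

In the first 5 hours the combined rate is 43/420, so 43/84 of the job is done, leaving 41/84.
After Ines leaves the rate is 1/28 per hour; the remaining 41/84 takes 41/3 hours.
Total = 5 + 41/3 = 56/3 hours.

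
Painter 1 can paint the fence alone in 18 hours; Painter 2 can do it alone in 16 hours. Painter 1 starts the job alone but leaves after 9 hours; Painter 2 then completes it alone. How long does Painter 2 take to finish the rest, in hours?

In 9 hours Painter 1 does 9/18 = 1/2 of the job, leaving 1/2.
Painter 2 works at 1/16 per hour, so finishing takes 1/2 ÷ 1/16 = 8 hours.

8 hours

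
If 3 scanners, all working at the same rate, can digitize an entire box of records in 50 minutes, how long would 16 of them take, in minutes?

75/8 minutes

Total work is 3·50 = 150 scanner-minutes.
With 16 scanners: 150/16 = 75/8 minutes.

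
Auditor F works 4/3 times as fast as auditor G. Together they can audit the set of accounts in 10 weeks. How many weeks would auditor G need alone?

70/3 weeks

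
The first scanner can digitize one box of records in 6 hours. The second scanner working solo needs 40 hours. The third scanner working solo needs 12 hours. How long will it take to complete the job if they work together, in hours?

40/11 hours

Combined rate: 1/6 + 1/40 + 1/12 = (20 + 3 + 10)/120 = 33/120 = 11/40 per hour.
Time = 1 ÷ (11/40) = 40/11 hours.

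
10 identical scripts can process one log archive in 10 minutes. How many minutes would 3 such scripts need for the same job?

100/3 minutes

Total work is 10·10 = 100 script-minutes.
With 3 scripts: 100/3 minutes.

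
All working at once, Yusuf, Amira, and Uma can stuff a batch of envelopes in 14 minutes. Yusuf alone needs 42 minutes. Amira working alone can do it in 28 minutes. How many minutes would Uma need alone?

84 minutes

Combined rate is 1/14 per minute.
Known contribution: 1/42 + 1/28 = (2 + 3)/84 = 5/84 per minute.
So Uma's rate is 1/14 − 5/84 = 1/84, meaning 84 minutes alone.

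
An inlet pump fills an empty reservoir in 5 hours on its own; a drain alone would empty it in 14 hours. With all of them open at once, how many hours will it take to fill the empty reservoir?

Net rate = 1/5 − 1/14 = (14 − 5)/70 = 9/70 per hour.
Filling time = 1 ÷ (9/70) = 70/9 hours.

70/9 hours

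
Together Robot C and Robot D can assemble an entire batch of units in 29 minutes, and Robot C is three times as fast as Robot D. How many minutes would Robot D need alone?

Let Robot D's rate be r; then Robot C's rate is 3r, so together (3 + 1)r = 4r = 1/29.
Thus r = 1/116 per minute.
Robot D alone: 116 minutes; Robot C alone: 116/3 minutes.

116 minutes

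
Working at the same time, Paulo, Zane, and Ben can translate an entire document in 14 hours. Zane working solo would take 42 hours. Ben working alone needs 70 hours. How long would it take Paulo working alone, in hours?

Combined rate is 1/14 per hour.
Known contribution: 1/42 + 1/70 = (5 + 3)/210 = 8/210 = 4/105 per hour.
So Paulo's rate is 1/14 − 4/105 = 1/30, meaning 30 hours alone.

30 hours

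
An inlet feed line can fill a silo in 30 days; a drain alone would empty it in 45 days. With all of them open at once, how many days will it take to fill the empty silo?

90 days

Net rate = 1/30 − 1/45 = (3 − 2)/90 = 1/90 per day.
Filling time = 1 ÷ (1/90) = 90 days.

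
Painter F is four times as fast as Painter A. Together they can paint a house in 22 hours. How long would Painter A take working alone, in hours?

Let Painter A's rate be r; then Painter F's rate is 4r, so together (4 + 1)r = 5r = 1/22.
Thus r = 1/110 per hour.
Painter A alone: 110 hours; Painter F alone: 55/2 hours.

110 hours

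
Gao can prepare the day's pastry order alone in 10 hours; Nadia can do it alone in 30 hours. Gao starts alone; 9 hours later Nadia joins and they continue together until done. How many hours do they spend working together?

3/4 hours

In 9 hours Gao does 9/10 of the job, leaving 1/10.
Gao and Nadia together work at 2/15 per hour, so finishing takes 1/10 ÷ 2/15 = 3/4 hours.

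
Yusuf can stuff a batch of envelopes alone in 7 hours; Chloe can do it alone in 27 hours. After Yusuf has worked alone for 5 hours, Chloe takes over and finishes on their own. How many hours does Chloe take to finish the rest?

54/7 hours

In 5 hours Yusuf does 5/7 of the job, leaving 2/7.
Chloe works at 1/27 per hour, so finishing takes 2/7 ÷ 1/27 = 54/7 hours.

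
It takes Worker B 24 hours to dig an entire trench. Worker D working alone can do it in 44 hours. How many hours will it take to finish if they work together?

264/17 hours

With two workers the combined time is the product over the sum: 24·44/(24+44) = 1056/68 = 264/17 hours.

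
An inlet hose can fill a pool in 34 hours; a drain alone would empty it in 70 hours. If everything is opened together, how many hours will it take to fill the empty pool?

595/9 hours

Net rate = 1/34 − 1/70 = (35 − 17)/1190 = 18/1190 = 9/595 per hour.
Filling time = 1 ÷ (9/595) = 595/9 hours.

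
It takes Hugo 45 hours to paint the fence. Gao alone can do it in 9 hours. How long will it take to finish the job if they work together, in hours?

Combined rate: 1/45 + 1/9 = (1 + 5)/45 = 6/45 = 2/15 per hour.
Time = 1 ÷ (2/15) = 15/2 hours.

15/2 hours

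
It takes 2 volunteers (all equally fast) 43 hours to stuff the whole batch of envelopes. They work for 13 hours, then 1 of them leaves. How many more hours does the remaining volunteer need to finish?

One volunteer does 1/86 of the job per hour.
After 13 hours with 2 volunteers, 13/43 is done (30/43 left).
With 1 volunteer the rate is 1/86, so the rest takes 30/43 ÷ 1/86 = 60 hours.

60 hours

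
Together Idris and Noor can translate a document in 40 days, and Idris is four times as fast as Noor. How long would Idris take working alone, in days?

Let Noor's rate be r; then Idris's rate is 4r, so together (4 + 1)r = 5r = 1/40.
Thus r = 1/200 per day.
Noor alone: 200 days; Idris alone: 50 days.

50 days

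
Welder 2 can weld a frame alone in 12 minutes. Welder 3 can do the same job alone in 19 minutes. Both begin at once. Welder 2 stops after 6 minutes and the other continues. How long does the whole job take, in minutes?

19/2 minutes

In the first 6 minutes the combined rate is 31/228, so 31/38 of the job is done, leaving 7/38.
After Welder 2 leaves the rate is 1/19 per minute; the remaining 7/38 takes 7/2 minutes.
Total = 6 + 7/2 = 19/2 minutes.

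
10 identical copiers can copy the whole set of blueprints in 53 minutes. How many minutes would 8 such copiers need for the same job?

Total work is 10·53 = 530 copier-minutes.
With 8 copiers: 530/8 = 265/4 minutes.

265/4 minutes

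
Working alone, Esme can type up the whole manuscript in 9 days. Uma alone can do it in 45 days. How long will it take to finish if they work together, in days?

15/2 days

Combined rate: 1/9 + 1/45 = (5 + 1)/45 = 6/45 = 2/15 per day.
Time = 1 ÷ (2/15) = 15/2 days.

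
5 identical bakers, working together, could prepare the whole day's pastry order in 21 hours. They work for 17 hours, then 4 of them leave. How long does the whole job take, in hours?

37 hours

One baker does 1/105 of the job per hour.
After 17 hours with 5 bakers, 17/21 is done (4/21 left).
With 1 baker the rate is 1/105, so the rest takes 4/21 ÷ 1/105 = 20 hours.
Total = 17 + 20 = 37 hours.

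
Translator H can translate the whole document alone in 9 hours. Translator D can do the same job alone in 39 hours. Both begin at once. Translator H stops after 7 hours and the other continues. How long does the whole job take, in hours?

In the first 7 hours the combined rate is 16/117, so 112/117 of the job is done, leaving 5/117.
After Translator H leaves the rate is 1/39 per hour; the remaining 5/117 takes 5/3 hours.
Total = 7 + 5/3 = 26/3 hours.

26/3 hours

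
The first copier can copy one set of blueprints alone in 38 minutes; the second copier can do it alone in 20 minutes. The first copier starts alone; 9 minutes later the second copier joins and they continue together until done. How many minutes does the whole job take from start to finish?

19 minutes

In 9 minutes the first copier does 9/38 of the job, leaving 29/38.
The first copier and the second copier together work at 29/380 per minute, so finishing takes 29/38 ÷ 29/380 = 10 minutes.
Total time = 9 + 10 = 19 minutes.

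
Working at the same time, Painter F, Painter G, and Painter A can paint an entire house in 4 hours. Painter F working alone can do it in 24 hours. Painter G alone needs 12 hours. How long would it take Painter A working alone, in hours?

8 hours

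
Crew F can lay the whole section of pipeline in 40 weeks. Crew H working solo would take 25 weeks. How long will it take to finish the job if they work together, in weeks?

200/13 weeks

Combined rate: 1/40 + 1/25 = (5 + 8)/200 = 13/200 per week.
Time = 1 ÷ (13/200) = 200/13 weeks.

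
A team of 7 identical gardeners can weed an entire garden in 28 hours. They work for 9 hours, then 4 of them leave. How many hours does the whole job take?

One gardener does 1/196 of the job per hour.
After 9 hours with 7 gardeners, 9/28 is done (19/28 left).
With 3 gardeners the rate is 3/196, so the rest takes 19/28 ÷ 3/196 = 133/3 hours.
Total = 9 + 133/3 = 160/3 hours.

160/3 hours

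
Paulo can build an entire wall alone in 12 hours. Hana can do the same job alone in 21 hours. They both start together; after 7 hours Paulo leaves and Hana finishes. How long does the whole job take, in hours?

In the first 7 hours the combined rate is 11/84, so 11/12 of the job is done, leaving 1/12.
After Paulo leaves the rate is 1/21 per hour; the remaining 1/12 takes 7/4 hours.
Total = 7 + 7/4 = 35/4 hours.

35/4 hours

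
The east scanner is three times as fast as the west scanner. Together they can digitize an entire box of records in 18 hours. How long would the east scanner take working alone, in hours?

24 hours

Let the west scanner's rate be r; then the east scanner's rate is 3r, so together (3 + 1)r = 4r = 1/18.
Thus r = 1/72 per hour.
The west scanner alone: 72 hours; the east scanner alone: 24 hours.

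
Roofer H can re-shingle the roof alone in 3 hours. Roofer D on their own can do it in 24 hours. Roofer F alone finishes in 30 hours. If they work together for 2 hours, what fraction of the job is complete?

Combined rate: 1/3 + 1/24 + 1/30 = (40 + 5 + 4)/120 = 49/120 per hour.
In 2 hours they complete 2·49/120 = 49/60 of the job.

49/60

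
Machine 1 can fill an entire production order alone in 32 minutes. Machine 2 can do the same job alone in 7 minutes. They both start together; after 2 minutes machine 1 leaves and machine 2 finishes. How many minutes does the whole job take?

In the first 2 minutes the combined rate is 39/224, so 39/112 of the job is done, leaving 73/112.
After machine 1 leaves the rate is 1/7 per minute; the remaining 73/112 takes 73/16 minutes.
Total = 2 + 73/16 = 105/16 minutes.

105/16 minutes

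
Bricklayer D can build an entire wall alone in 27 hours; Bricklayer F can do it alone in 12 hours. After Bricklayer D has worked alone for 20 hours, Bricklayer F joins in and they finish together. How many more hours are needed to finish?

28/13 hours

In 20 hours Bricklayer D does 20/27 of the job, leaving 7/27.
Bricklayer D and Bricklayer F together work at 13/108 per hour, so finishing takes 7/27 ÷ 13/108 = 28/13 hours.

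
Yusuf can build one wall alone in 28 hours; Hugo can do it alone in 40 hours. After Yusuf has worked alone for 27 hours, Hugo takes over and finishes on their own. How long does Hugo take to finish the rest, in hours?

10/7 hours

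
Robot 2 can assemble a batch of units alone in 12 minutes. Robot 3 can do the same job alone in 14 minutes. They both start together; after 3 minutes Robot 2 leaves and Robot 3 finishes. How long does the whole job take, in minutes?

21/2 minutes

In the first 3 minutes the combined rate is 13/84, so 13/28 of the job is done, leaving 15/28.
After Robot 2 leaves the rate is 1/14 per minute; the remaining 15/28 takes 15/2 minutes.
Total = 3 + 15/2 = 21/2 minutes.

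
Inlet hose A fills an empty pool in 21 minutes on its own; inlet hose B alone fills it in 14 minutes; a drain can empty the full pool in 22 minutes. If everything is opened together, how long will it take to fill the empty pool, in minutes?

231/17 minutes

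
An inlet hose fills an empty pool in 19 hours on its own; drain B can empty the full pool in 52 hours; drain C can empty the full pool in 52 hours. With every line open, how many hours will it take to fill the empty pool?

Net rate = 1/19 − 1/52 − 1/52 = (52 − 19 − 19)/988 = 14/988 = 7/494 per hour.
Filling time = 1 ÷ (7/494) = 494/7 hours.

494/7 hours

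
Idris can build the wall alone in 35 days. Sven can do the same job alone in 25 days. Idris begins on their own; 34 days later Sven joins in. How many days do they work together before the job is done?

In the first 34 days Idris alone does 34/35 of the job, leaving 1/35.
Once everyone is working, combined rate: 1/35 + 1/25 = (5 + 7)/175 = 12/175 per day.
Remaining 1/35 at 12/175 per day takes 5/12 days.

5/12 days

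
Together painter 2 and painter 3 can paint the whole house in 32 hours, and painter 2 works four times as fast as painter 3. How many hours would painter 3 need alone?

Let painter 3's rate be r; then painter 2's rate is 4r, so together (4 + 1)r = 5r = 1/32.
Thus r = 1/160 per hour.
Painter 3 alone: 160 hours; painter 2 alone: 40 hours.

160 hours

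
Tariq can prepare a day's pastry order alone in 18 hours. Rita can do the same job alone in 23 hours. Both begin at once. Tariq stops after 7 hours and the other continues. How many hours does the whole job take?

253/18 hours

In the first 7 hours the combined rate is 41/414, so 287/414 of the job is done, leaving 127/414.
After Tariq leaves the rate is 1/23 per hour; the remaining 127/414 takes 127/18 hours.
Total = 7 + 127/18 = 253/18 hours.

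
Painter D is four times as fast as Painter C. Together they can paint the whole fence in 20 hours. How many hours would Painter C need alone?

100 hours

Let Painter C's rate be r; then Painter D's rate is 4r, so together (4 + 1)r = 5r = 1/20.
Thus r = 1/100 per hour.
Painter C alone: 100 hours; Painter D alone: 25 hours.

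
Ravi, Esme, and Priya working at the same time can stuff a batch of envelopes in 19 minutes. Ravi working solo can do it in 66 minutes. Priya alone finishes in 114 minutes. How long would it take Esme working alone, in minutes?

209/6 minutes

Combined rate is 1/19 per minute.
Known contribution: 1/66 + 1/114 = (19 + 11)/1254 = 30/1254 = 5/209 per minute.
So Esme's rate is 1/19 − 5/209 = 6/209, meaning 209/6 minutes alone.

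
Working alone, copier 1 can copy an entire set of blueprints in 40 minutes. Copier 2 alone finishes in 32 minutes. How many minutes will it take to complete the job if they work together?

Combined rate: 1/40 + 1/32 = (4 + 5)/160 = 9/160 per minute.
Time = 1 ÷ (9/160) = 160/9 minutes.

160/9 minutes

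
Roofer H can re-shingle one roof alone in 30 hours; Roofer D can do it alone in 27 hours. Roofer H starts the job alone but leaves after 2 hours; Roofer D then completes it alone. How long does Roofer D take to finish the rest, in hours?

In 2 hours Roofer H does 2/30 = 1/15 of the job, leaving 14/15.
Roofer D works at 1/27 per hour, so finishing takes 14/15 ÷ 1/27 = 126/5 hours.

126/5 hours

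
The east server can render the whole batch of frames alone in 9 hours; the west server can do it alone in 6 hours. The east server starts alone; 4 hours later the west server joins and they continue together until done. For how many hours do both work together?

In 4 hours the east server does 4/9 of the job, leaving 5/9.
The east server and the west server together work at 5/18 per hour, so finishing takes 5/9 ÷ 5/18 = 2 hours.

2 hours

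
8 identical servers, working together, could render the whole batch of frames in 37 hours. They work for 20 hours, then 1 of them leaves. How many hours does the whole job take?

276/7 hours

One server does 1/296 of the job per hour.
After 20 hours with 8 servers, 20/37 is done (17/37 left).
With 7 servers the rate is 7/296, so the rest takes 17/37 ÷ 7/296 = 136/7 hours.
Total = 20 + 136/7 = 276/7 hours.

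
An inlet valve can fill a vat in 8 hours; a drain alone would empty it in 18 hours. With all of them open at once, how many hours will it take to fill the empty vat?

72/5 hours

Net rate = 1/8 − 1/18 = (9 − 4)/72 = 5/72 per hour.
Filling time = 1 ÷ (5/72) = 72/5 hours.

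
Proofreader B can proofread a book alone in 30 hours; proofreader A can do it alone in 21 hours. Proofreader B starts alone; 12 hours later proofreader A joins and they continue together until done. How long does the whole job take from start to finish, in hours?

330/17 hours

In 12 hours proofreader B does 12/30 = 2/5 of the job, leaving 3/5.
Proofreader B and proofreader A together work at 17/210 per hour, so finishing takes 3/5 ÷ 17/210 = 126/17 hours.
Total time = 12 + 126/17 = 330/17 hours.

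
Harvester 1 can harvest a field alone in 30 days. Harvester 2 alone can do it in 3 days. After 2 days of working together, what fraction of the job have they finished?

Combined rate: 1/30 + 1/3 = (1 + 10)/30 = 11/30 per day.
In 2 days they complete 2·11/30 = 11/15 of the job.

11/15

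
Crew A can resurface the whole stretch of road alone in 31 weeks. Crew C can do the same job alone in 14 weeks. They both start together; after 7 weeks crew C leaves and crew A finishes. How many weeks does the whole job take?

In the first 7 weeks the combined rate is 45/434, so 45/62 of the job is done, leaving 17/62.
After crew C leaves the rate is 1/31 per week; the remaining 17/62 takes 17/2 weeks.
Total = 7 + 17/2 = 31/2 weeks.

31/2 weeks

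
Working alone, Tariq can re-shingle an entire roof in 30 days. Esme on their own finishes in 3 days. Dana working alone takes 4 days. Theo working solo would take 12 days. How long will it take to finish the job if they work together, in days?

Combined rate: 1/30 + 1/3 + 1/4 + 1/12 = (2 + 20 + 15 + 5)/60 = 42/60 = 7/10 per day.
Time = 1 ÷ (7/10) = 10/7 days.

10/7 days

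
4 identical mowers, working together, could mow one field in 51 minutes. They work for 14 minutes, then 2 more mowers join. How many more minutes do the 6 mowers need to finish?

One mower does 1/204 of the job per minute.
After 14 minutes with 4 mowers, 14/51 is done (37/51 left).
With 6 mowers the rate is 6/204 = 1/34, so the rest takes 37/51 ÷ 1/34 = 74/3 minutes.

74/3 minutes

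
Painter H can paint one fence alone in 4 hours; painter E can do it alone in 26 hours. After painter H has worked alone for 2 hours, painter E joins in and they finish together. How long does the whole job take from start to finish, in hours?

In 2 hours painter H does 2/4 = 1/2 of the job, leaving 1/2.
Painter H and painter E together work at 15/52 per hour, so finishing takes 1/2 ÷ 15/52 = 26/15 hours.
Total time = 2 + 26/15 = 56/15 hours.

56/15 hours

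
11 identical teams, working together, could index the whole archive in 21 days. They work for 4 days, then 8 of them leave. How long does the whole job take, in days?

199/3 days

One team does 1/231 of the job per day.
After 4 days with 11 teams, 4/21 is done (17/21 left).
With 3 teams the rate is 3/231 = 1/77, so the rest takes 17/21 ÷ 1/77 = 187/3 days.
Total = 4 + 187/3 = 199/3 days.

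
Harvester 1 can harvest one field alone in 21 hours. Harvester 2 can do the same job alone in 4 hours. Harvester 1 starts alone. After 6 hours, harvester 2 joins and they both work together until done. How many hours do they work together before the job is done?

In the first 6 hours harvester 1 alone does 6/21 = 2/7 of the job, leaving 5/7.
Once everyone is working, combined rate: 1/21 + 1/4 = (4 + 21)/84 = 25/84 per hour.
Remaining 5/7 at 25/84 per hour takes 12/5 hours.

12/5 hours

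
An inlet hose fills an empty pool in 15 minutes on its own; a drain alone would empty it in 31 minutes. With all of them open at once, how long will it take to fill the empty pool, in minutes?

Net rate = 1/15 − 1/31 = (31 − 15)/465 = 16/465 per minute.
Filling time = 1 ÷ (16/465) = 465/16 minutes.

465/16 minutes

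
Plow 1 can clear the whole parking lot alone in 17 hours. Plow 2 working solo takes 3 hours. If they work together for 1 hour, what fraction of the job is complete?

20/51

Combined rate: 1/17 + 1/3 = (3 + 17)/51 = 20/51 per hour.
In 1 hour they complete 1·20/51 = 20/51 of the job.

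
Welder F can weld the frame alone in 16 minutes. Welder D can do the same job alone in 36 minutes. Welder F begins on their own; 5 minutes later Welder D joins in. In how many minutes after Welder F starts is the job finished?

164/13 minutes

In the first 5 minutes Welder F alone does 5/16 of the job, leaving 11/16.
Once everyone is working, combined rate: 1/16 + 1/36 = (9 + 4)/144 = 13/144 per minute.
Remaining 11/16 at 13/144 per minute takes 99/13 minutes.
Total from the start = 5 + 99/13 = 164/13 minutes.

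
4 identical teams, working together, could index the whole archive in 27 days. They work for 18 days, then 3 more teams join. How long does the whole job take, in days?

162/7 days

One team does 1/108 of the job per day.
After 18 days with 4 teams, 2/3 is done (1/3 left).
With 7 teams the rate is 7/108, so the rest takes 1/3 ÷ 7/108 = 36/7 days.
Total = 18 + 36/7 = 162/7 days.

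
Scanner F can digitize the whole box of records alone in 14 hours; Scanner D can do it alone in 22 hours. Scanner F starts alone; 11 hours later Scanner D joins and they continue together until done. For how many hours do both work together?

11/6 hours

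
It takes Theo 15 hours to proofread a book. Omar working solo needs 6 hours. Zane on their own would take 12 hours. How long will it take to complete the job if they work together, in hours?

60/19 hours

Combined rate: 1/15 + 1/6 + 1/12 = (4 + 10 + 5)/60 = 19/60 per hour.
Time = 1 ÷ (19/60) = 60/19 hours.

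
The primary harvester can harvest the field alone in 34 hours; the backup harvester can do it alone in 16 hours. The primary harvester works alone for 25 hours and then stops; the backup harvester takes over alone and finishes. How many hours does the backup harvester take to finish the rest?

In 25 hours the primary harvester does 25/34 of the job, leaving 9/34.
The backup harvester works at 1/16 per hour, so finishing takes 9/34 ÷ 1/16 = 72/17 hours.

72/17 hours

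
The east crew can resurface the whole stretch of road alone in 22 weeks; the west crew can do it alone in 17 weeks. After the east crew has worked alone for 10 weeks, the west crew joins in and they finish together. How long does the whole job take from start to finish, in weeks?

198/13 weeks

In 10 weeks the east crew does 10/22 = 5/11 of the job, leaving 6/11.
The east crew and the west crew together work at 39/374 per week, so finishing takes 6/11 ÷ 39/374 = 68/13 weeks.
Total time = 10 + 68/13 = 198/13 weeks.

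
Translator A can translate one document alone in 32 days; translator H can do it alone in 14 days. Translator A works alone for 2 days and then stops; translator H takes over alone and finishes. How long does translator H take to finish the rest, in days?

105/8 days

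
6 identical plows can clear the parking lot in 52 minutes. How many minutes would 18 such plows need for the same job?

52/3 minutes

Total work is 6·52 = 312 plow-minutes.
With 18 plows: 312/18 = 52/3 minutes.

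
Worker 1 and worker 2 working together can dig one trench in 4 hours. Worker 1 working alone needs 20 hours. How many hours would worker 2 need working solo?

5 hours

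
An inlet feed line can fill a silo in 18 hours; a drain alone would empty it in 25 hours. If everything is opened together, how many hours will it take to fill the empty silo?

450/7 hours

Net rate = 1/18 − 1/25 = (25 − 18)/450 = 7/450 per hour.
Filling time = 1 ÷ (7/450) = 450/7 hours.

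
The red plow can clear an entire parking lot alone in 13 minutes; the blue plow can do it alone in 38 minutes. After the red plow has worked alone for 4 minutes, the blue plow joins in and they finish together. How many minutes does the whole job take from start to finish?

182/17 minutes

In 4 minutes the red plow does 4/13 of the job, leaving 9/13.
The red plow and the blue plow together work at 51/494 per minute, so finishing takes 9/13 ÷ 51/494 = 114/17 minutes.
Total time = 4 + 114/17 = 182/17 minutes.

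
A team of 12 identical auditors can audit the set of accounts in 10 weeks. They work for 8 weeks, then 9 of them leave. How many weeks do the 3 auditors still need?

One auditor does 1/120 of the job per week.
After 8 weeks with 12 auditors, 4/5 is done (1/5 left).
With 3 auditors the rate is 3/120 = 1/40, so the rest takes 1/5 ÷ 1/40 = 8 weeks.

8 weeks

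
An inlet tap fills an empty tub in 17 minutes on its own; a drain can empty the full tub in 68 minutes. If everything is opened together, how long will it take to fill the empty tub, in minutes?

68/3 minutes

Net rate = 1/17 − 1/68 = (4 − 1)/68 = 3/68 per minute.
Filling time = 1 ÷ (3/68) = 68/3 minutes.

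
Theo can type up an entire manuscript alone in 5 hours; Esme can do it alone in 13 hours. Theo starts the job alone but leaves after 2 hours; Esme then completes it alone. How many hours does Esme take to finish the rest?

39/5 hours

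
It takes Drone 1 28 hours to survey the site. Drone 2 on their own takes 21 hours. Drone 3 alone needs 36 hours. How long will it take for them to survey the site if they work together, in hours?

Combined rate: 1/28 + 1/21 + 1/36 = (9 + 12 + 7)/252 = 28/252 = 1/9 per hour.
Time = 1 ÷ (1/9) = 9 hours.

9 hours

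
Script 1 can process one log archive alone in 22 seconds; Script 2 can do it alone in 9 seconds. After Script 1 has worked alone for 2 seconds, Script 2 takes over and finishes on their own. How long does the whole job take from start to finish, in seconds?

In 2 seconds Script 1 does 2/22 = 1/11 of the job, leaving 10/11.
Script 2 works at 1/9 per second, so finishing takes 10/11 ÷ 1/9 = 90/11 seconds.
Total time = 2 + 90/11 = 112/11 seconds.

112/11 seconds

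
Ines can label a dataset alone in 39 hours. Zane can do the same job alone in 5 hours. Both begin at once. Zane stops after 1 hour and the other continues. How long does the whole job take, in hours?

In the first 1 hour the combined rate is 44/195, so 44/195 of the job is done, leaving 151/195.
After Zane leaves the rate is 1/39 per hour; the remaining 151/195 takes 151/5 hours.
Total = 1 + 151/5 = 156/5 hours.

156/5 hours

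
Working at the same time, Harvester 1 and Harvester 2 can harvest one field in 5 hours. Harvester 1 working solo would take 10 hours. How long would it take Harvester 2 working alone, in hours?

10 hours

Combined rate is 1/5 per hour.
Known contribution: 1/10 per hour.
So Harvester 2's rate is 1/5 − 1/10 = 1/10, meaning 10 hours alone.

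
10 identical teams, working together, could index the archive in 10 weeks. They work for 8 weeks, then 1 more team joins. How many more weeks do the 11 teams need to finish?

One team does 1/100 of the job per week.
After 8 weeks with 10 teams, 4/5 is done (1/5 left).
With 11 teams the rate is 11/100, so the rest takes 1/5 ÷ 11/100 = 20/11 weeks.

20/11 weeks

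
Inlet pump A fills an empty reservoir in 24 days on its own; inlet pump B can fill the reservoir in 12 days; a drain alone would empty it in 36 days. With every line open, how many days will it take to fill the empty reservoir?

Net rate = 1/24 + 1/12 − 1/36 = (3 + 6 − 2)/72 = 7/72 per day.
Filling time = 1 ÷ (7/72) = 72/7 days.

72/7 days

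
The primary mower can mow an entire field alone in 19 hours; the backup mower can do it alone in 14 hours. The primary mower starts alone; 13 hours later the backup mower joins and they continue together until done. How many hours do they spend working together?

In 13 hours the primary mower does 13/19 of the job, leaving 6/19.
The primary mower and the backup mower together work at 33/266 per hour, so finishing takes 6/19 ÷ 33/266 = 28/11 hours.

28/11 hours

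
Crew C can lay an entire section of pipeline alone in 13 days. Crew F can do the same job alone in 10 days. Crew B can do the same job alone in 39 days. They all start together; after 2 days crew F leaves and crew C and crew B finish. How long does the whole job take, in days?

39/5 days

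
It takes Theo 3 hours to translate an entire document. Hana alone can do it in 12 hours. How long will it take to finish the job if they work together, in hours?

Combined rate: 1/3 + 1/12 = (4 + 1)/12 = 5/12 per hour.
Time = 1 ÷ (5/12) = 12/5 hours.

12/5 hours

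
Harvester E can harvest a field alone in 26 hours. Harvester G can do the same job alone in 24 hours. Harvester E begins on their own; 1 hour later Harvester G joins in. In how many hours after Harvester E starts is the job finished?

13 hours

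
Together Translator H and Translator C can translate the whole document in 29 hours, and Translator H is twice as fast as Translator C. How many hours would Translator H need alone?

Let Translator C's rate be r; then Translator H's rate is 2r, so together (2 + 1)r = 3r = 1/29.
Thus r = 1/87 per hour.
Translator C alone: 87 hours; Translator H alone: 87/2 hours.

87/2 hours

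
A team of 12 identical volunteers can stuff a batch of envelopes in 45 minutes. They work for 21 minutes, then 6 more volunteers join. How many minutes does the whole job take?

One volunteer does 1/540 of the job per minute.
After 21 minutes with 12 volunteers, 7/15 is done (8/15 left).
With 18 volunteers the rate is 18/540 = 1/30, so the rest takes 8/15 ÷ 1/30 = 16 minutes.
Total = 21 + 16 = 37 minutes.

37 minutes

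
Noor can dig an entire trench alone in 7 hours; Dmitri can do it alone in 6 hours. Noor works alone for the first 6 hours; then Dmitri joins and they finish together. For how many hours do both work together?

6/13 hours

In 6 hours Noor does 6/7 of the job, leaving 1/7.
Noor and Dmitri together work at 13/42 per hour, so finishing takes 1/7 ÷ 13/42 = 6/13 hours.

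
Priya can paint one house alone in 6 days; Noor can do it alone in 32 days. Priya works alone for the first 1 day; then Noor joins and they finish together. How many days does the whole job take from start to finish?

In 1 day Priya does 1/6 of the job, leaving 5/6.
Priya and Noor together work at 19/96 per day, so finishing takes 5/6 ÷ 19/96 = 80/19 days.
Total time = 1 + 80/19 = 99/19 days.

99/19 days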